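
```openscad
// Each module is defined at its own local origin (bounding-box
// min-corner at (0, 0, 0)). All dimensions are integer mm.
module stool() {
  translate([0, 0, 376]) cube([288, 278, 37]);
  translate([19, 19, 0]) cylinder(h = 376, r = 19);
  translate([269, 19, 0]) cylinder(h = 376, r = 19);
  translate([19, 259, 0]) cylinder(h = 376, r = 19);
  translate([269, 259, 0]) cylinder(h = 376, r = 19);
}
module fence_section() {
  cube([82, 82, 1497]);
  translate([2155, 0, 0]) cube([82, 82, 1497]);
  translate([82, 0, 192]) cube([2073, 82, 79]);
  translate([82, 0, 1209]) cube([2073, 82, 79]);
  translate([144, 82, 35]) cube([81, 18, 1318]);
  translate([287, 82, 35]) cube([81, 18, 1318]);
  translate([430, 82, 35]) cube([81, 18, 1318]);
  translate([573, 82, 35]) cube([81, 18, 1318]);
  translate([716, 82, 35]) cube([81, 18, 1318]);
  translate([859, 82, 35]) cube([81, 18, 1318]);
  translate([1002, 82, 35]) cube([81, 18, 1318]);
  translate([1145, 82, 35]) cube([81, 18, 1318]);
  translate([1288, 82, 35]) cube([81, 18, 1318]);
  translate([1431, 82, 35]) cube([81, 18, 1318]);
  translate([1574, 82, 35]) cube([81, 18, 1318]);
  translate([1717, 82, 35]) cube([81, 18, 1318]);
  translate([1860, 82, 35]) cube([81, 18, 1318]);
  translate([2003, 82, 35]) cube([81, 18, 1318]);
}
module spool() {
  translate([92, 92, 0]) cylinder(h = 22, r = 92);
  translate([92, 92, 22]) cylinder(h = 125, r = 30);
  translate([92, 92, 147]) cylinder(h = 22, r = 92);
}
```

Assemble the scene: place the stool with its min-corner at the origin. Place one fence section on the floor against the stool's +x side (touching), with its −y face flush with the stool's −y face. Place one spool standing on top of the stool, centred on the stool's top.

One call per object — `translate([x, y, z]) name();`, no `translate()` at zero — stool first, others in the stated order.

stool();
translate([288, 0, 0]) fence_section();
translate([52, 47, 413]) spool();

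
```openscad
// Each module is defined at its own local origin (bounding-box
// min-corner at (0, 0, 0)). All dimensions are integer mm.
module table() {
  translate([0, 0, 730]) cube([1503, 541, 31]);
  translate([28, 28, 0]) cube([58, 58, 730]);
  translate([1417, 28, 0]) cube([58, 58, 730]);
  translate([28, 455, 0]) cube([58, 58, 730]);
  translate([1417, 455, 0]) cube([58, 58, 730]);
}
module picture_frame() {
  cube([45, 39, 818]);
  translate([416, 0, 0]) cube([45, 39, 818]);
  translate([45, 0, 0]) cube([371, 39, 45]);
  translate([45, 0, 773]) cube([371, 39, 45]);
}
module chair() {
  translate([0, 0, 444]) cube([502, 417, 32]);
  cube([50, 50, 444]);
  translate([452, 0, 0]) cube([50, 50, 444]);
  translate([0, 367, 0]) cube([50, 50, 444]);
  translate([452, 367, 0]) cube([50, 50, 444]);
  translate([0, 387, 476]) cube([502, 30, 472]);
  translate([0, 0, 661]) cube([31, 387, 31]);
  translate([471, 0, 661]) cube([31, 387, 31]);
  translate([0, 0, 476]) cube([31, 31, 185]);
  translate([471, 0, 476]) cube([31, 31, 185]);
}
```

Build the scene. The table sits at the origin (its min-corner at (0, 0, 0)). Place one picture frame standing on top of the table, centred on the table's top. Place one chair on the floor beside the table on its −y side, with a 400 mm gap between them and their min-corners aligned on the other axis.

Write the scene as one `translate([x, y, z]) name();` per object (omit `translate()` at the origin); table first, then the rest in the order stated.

table();
translate([521, 251, 761]) picture_frame();
translate([0, -817, 0]) chair();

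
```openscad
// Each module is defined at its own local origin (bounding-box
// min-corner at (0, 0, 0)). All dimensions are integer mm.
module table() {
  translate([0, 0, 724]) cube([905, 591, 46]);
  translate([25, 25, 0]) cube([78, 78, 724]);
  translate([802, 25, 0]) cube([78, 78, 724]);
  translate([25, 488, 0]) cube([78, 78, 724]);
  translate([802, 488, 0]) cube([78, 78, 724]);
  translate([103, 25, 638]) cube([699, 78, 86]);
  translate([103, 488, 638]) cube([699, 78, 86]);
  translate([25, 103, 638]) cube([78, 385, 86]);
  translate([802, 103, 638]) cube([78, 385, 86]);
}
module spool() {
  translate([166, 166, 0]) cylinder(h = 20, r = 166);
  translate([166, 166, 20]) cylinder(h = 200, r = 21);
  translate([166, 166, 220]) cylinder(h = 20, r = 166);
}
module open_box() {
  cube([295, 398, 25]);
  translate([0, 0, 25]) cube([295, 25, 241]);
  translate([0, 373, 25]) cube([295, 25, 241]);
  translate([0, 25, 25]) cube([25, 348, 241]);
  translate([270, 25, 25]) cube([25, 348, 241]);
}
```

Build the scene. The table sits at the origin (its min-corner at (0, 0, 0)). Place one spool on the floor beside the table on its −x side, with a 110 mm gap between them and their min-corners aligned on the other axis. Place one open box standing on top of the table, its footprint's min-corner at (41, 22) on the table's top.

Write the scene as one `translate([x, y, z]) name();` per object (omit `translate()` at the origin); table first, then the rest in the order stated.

table();
translate([-442, 0, 0]) spool();
translate([41, 22, 770]) open_box();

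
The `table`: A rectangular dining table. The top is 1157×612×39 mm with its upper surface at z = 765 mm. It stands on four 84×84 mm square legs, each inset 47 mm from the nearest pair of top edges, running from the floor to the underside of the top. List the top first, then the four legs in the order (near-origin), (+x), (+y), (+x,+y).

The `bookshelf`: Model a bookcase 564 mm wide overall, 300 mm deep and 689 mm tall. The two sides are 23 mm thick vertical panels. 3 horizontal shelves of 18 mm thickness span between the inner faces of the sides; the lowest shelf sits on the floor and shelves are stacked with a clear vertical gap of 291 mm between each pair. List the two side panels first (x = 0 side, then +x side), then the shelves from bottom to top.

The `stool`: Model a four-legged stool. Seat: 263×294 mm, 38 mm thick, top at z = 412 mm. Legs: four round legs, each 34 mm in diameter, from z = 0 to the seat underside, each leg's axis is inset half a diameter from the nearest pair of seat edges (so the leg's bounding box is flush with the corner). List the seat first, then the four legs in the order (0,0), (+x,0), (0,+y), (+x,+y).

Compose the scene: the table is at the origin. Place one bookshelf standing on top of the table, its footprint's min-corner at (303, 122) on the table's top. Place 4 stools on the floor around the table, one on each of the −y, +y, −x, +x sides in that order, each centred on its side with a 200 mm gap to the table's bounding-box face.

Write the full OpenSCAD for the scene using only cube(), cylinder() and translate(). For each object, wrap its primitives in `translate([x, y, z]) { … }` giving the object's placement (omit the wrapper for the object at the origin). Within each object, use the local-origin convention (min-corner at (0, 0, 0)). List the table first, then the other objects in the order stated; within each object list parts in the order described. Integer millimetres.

translate([0, 0, 726]) cube([1157, 612, 39]);
translate([47, 47, 0]) cube([84, 84, 726]);
translate([1026, 47, 0]) cube([84, 84, 726]);
translate([47, 481, 0]) cube([84, 84, 726]);
translate([1026, 481, 0]) cube([84, 84, 726]);
translate([303, 122, 765]) {
  cube([23, 300, 689]);
  translate([541, 0, 0]) cube([23, 300, 689]);
  translate([23, 0, 0]) cube([518, 300, 18]);
  translate([23, 0, 309]) cube([518, 300, 18]);
  translate([23, 0, 618]) cube([518, 300, 18]);
}
translate([447, -494, 0]) {
  translate([0, 0, 374]) cube([263, 294, 38]);
  translate([17, 17, 0]) cylinder(h = 374, r = 17);
  translate([246, 17, 0]) cylinder(h = 374, r = 17);
  translate([17, 277, 0]) cylinder(h = 374, r = 17);
  translate([246, 277, 0]) cylinder(h = 374, r = 17);
}
translate([447, 812, 0]) {
  translate([0, 0, 374]) cube([263, 294, 38]);
  translate([17, 17, 0]) cylinder(h = 374, r = 17);
  translate([246, 17, 0]) cylinder(h = 374, r = 17);
  translate([17, 277, 0]) cylinder(h = 374, r = 17);
  translate([246, 277, 0]) cylinder(h = 374, r = 17);
}
translate([-463, 159, 0]) {
  translate([0, 0, 374]) cube([263, 294, 38]);
  translate([17, 17, 0]) cylinder(h = 374, r = 17);
  translate([246, 17, 0]) cylinder(h = 374, r = 17);
  translate([17, 277, 0]) cylinder(h = 374, r = 17);
  translate([246, 277, 0]) cylinder(h = 374, r = 17);
}
translate([1357, 159, 0]) {
  translate([0, 0, 374]) cube([263, 294, 38]);
  translate([17, 17, 0]) cylinder(h = 374, r = 17);
  translate([246, 17, 0]) cylinder(h = 374, r = 17);
  translate([17, 277, 0]) cylinder(h = 374, r = 17);
  translate([246, 277, 0]) cylinder(h = 374, r = 17);
}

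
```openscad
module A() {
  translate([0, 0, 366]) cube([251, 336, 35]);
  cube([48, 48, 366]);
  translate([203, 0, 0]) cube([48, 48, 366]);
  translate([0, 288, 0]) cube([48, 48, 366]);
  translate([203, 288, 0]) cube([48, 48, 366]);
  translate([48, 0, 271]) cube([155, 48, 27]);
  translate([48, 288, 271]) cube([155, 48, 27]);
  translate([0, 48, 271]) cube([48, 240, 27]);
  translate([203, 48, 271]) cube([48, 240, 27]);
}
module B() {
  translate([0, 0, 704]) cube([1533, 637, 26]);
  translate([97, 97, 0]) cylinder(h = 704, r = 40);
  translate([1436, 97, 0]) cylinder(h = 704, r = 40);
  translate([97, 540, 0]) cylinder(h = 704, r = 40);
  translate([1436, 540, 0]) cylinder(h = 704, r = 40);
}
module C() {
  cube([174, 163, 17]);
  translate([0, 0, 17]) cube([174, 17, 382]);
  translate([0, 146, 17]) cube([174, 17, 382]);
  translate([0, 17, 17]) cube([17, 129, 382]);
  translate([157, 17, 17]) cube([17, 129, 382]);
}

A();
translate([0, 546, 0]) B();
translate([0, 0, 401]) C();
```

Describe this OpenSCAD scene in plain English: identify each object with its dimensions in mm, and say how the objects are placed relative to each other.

A is a four-legged stool. The seat is 251×336 mm, 35 mm thick, top at z = 401 mm. It stands on four square legs, each 48×48 mm in cross-section, from z = 0 to the seat underside, each flush with a corner of the seat. Four stretchers, 48 mm wide and 27 mm tall, connect adjacent legs with their undersides at z = 271 mm, each running between the inner faces of the legs it joins and aligned with the legs' outer faces on the other axis.

B is a rectangular dining table. The top is 1533×637×26 mm with its upper surface at z = 730 mm. It stands on four round legs of 80 mm diameter, each leg's bounding box inset 57 mm from the nearest pair of top edges, running from the floor to the underside of the top.

C is an open storage box with external size 174×163×399 mm and wall thickness 17 mm (the base is also 17 mm thick). The base covers the whole footprint; the four walls stand on the base, with the y-facing walls full-width and the x-facing walls fitting between their inner faces.

The table is on the floor beside the stool on its +y side. The open box is on top of the stool.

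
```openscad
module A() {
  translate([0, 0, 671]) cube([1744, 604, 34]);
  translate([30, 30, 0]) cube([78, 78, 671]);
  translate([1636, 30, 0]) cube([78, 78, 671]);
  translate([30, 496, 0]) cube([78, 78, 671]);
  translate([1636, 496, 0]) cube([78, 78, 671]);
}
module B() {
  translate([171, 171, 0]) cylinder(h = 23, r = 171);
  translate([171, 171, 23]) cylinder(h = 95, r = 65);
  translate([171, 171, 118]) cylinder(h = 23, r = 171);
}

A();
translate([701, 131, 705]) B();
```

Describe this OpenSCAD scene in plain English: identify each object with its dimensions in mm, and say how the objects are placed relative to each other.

A is a table with a 1744×604 mm rectangular top, 34 mm thick, top surface at z = 705 mm, supported by four 78×78 mm square legs, each inset 30 mm from the nearest pair of top edges, running from the floor.

B is a spool: two coaxial disc flanges of radius 171 mm and thickness 23 mm, joined by a core cylinder of radius 65 mm and height 95 mm. The lower flange rests on z = 0 and the three cylinders share a vertical axis.

The spool is on top of the table, centred.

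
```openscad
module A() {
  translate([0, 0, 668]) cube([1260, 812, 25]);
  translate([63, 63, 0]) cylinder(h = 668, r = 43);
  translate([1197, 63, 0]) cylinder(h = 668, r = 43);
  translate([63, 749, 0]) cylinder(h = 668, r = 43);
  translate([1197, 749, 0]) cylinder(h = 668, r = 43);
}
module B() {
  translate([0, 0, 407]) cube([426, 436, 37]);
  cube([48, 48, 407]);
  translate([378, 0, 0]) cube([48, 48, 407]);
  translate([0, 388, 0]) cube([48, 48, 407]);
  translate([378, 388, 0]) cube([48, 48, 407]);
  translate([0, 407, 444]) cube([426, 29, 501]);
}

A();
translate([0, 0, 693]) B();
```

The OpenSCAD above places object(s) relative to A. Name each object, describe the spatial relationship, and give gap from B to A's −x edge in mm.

The chair's min-x is at 0; the table's min-x is 0; gap = 0 mm.

A is a table. B is a chair. The chair is on top of the table. The gap from the chair to the table's −x edge is 0 mm.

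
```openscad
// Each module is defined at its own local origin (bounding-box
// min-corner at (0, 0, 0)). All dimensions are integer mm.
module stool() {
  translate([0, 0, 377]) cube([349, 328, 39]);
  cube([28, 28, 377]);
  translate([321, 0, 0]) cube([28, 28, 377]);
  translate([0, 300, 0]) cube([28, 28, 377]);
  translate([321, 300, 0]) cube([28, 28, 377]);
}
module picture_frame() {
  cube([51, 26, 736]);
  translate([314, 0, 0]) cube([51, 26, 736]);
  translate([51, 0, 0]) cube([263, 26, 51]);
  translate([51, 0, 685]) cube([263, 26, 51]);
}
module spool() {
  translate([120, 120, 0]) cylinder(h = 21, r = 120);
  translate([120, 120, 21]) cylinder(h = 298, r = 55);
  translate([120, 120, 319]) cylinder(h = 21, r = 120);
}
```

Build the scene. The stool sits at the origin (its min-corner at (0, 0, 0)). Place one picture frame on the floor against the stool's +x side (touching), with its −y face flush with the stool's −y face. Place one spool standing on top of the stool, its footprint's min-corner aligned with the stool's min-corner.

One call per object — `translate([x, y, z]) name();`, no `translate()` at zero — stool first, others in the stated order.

stool();
translate([349, 0, 0]) picture_frame();
translate([0, 0, 416]) spool();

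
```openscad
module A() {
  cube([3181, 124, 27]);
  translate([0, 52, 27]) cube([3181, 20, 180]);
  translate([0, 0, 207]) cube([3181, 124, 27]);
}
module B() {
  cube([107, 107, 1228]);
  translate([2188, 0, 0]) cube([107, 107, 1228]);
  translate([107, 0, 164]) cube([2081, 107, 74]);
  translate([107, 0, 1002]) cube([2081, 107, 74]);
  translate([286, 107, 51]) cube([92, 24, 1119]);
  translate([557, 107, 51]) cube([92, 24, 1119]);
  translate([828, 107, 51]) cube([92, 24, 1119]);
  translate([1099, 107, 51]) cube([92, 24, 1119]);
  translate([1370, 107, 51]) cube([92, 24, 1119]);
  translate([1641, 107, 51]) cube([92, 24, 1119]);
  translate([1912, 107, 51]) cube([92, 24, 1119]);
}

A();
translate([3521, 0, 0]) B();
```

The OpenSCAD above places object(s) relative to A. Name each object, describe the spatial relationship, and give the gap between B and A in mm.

The fence section's nearest face is 340 mm from the I-beam's +x face.

A is an I-beam. B is a fence section. The fence section is on the floor beside the I-beam on its +x side. The gap between the fence section and the I-beam is 340 mm.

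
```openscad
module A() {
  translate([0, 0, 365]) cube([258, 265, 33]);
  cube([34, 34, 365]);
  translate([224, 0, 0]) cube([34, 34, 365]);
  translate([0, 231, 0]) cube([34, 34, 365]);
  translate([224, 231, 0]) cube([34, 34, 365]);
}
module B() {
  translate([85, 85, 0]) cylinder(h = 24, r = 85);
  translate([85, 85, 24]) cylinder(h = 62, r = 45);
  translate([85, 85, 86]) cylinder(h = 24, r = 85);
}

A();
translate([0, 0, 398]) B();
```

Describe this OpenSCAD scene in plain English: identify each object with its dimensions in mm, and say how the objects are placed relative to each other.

A is a four-legged stool. The seat is 258×265 mm, 33 mm thick, top at z = 398 mm. It stands on four square legs, each 34×34 mm in cross-section, from z = 0 to the seat underside, each flush with a corner of the seat.

B is a spool: two coaxial disc flanges of radius 85 mm and thickness 24 mm, joined by a core cylinder of radius 45 mm and height 62 mm. The lower flange rests on z = 0 and the three cylinders share a vertical axis.

The spool is on top of the stool.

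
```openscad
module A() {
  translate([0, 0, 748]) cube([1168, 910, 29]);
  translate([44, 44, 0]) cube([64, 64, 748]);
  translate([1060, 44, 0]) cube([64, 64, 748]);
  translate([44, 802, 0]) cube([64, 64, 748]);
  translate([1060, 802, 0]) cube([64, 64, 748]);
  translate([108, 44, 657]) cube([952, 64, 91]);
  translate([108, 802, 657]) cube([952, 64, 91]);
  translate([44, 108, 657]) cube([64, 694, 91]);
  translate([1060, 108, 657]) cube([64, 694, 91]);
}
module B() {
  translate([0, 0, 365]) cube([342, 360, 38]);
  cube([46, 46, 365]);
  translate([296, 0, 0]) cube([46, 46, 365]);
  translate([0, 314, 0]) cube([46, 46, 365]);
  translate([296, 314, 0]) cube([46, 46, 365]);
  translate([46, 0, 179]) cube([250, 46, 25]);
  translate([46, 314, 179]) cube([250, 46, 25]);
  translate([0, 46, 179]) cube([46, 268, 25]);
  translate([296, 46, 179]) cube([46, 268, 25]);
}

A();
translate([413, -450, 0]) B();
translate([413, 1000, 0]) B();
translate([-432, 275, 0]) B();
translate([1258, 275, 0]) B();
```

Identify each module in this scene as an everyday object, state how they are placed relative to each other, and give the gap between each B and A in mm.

Each stool's nearest face is 90 mm from the table's bounding box.

A is a table. B is a stool. Four stools sit around the table at the −y, +y, −x, +x sides. The gap between each stool and the table is 90 mm.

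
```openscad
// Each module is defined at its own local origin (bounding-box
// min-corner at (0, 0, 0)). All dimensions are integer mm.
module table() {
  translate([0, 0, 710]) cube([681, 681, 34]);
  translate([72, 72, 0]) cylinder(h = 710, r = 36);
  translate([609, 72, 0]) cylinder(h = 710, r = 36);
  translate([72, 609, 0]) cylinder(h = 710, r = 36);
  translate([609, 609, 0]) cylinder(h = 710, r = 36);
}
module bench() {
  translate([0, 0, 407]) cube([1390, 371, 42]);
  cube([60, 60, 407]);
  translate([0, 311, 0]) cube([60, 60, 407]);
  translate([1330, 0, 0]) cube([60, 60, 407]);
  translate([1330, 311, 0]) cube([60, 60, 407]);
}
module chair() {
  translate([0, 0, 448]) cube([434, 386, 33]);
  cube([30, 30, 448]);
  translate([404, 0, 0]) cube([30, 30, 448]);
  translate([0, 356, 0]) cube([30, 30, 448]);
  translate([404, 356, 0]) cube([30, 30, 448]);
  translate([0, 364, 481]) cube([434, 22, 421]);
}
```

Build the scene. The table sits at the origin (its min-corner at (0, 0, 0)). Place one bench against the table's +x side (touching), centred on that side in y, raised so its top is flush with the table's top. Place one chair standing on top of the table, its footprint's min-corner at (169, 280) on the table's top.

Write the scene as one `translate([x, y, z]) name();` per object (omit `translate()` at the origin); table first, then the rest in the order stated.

table();
translate([681, 155, 295]) bench();
translate([169, 280, 744]) chair();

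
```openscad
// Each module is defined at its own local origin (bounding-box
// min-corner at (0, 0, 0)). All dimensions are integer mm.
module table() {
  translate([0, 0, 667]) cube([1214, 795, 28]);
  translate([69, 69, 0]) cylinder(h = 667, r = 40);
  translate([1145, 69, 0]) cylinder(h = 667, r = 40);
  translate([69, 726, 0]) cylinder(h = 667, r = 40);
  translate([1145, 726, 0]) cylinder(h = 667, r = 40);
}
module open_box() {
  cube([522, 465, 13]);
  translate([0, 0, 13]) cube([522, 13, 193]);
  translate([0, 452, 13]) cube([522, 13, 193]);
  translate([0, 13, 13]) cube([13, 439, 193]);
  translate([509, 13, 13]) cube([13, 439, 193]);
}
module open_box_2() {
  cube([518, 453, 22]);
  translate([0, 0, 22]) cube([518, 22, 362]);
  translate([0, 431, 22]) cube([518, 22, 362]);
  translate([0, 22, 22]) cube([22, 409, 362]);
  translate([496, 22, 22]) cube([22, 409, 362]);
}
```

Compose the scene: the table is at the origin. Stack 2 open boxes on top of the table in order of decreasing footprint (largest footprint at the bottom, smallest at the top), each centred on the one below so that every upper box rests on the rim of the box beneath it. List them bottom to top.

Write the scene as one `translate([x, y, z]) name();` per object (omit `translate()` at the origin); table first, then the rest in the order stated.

table();
translate([346, 165, 695]) open_box();
translate([348, 171, 901]) open_box_2();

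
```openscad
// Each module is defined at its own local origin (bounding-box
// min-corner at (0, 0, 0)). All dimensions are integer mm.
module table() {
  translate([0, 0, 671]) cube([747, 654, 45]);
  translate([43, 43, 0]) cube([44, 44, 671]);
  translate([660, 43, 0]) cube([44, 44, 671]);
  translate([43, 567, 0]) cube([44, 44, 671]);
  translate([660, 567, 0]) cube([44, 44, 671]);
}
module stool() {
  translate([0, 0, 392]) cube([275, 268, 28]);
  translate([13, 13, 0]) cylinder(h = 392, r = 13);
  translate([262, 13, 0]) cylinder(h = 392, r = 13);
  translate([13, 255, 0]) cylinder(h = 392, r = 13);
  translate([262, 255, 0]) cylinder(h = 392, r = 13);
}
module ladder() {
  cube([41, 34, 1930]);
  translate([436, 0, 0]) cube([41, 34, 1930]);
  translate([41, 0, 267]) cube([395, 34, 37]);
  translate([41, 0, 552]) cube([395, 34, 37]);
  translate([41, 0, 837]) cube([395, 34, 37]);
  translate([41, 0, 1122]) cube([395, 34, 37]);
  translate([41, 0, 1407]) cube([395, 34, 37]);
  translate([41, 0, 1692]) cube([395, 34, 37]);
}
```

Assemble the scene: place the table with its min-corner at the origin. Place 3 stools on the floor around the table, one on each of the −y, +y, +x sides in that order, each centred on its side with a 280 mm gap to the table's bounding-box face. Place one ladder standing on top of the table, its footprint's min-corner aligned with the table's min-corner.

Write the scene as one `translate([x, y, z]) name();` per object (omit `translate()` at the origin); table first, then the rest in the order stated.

table();
translate([236, -548, 0]) stool();
translate([236, 934, 0]) stool();
translate([1027, 193, 0]) stool();
translate([0, 0, 716]) ladder();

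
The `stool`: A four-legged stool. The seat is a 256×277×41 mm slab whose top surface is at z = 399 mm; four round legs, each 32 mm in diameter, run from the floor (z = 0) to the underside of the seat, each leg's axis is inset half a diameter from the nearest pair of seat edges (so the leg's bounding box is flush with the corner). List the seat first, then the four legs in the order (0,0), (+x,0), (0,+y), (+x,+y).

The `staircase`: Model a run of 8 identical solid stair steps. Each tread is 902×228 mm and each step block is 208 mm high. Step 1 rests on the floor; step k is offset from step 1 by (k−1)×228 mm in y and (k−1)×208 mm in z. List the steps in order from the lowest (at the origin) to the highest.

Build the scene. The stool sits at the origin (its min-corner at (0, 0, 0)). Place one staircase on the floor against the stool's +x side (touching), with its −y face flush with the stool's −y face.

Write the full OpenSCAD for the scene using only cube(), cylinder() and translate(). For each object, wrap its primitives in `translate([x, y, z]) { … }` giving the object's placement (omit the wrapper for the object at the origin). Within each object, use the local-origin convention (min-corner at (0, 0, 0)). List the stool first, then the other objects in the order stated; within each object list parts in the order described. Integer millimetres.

translate([0, 0, 358]) cube([256, 277, 41]);
translate([16, 16, 0]) cylinder(h = 358, r = 16);
translate([240, 16, 0]) cylinder(h = 358, r = 16);
translate([16, 261, 0]) cylinder(h = 358, r = 16);
translate([240, 261, 0]) cylinder(h = 358, r = 16);
translate([256, 0, 0]) {
  cube([902, 228, 208]);
  translate([0, 228, 208]) cube([902, 228, 208]);
  translate([0, 456, 416]) cube([902, 228, 208]);
  translate([0, 684, 624]) cube([902, 228, 208]);
  translate([0, 912, 832]) cube([902, 228, 208]);
  translate([0, 1140, 1040]) cube([902, 228, 208]);
  translate([0, 1368, 1248]) cube([902, 228, 208]);
  translate([0, 1596, 1456]) cube([902, 228, 208]);
}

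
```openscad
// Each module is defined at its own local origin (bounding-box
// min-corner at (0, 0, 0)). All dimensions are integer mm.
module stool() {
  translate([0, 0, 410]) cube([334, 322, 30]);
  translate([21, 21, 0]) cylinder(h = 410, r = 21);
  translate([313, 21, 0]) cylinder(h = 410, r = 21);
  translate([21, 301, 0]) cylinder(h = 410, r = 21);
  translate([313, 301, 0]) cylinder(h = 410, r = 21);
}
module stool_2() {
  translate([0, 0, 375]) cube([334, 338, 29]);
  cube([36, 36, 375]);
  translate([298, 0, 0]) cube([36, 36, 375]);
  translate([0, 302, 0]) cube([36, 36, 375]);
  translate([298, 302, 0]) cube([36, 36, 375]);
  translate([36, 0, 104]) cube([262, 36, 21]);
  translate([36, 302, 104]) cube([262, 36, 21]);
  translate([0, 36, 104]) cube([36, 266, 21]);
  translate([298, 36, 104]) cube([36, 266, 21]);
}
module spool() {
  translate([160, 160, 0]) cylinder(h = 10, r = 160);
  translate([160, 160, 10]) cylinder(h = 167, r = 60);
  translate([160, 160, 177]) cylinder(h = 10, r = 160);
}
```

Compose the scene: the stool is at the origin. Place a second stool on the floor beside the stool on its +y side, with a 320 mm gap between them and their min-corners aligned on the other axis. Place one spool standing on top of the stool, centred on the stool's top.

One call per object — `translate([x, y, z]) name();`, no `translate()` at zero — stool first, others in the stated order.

stool();
translate([0, 642, 0]) stool_2();
translate([7, 1, 440]) spool();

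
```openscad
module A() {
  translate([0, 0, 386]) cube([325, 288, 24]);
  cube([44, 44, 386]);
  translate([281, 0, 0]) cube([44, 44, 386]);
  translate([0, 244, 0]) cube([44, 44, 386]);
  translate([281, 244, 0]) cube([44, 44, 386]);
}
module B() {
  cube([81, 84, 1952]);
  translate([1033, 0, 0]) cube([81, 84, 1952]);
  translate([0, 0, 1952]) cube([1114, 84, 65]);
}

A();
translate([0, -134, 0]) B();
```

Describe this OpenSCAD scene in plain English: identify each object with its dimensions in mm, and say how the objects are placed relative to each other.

A is a simple wooden stool: a rectangular seat 325 mm (x) by 288 mm (y), 24 mm thick, top face at z = 410 mm, on four square legs, each 44×44 mm in cross-section. The legs rest on z = 0, each flush with a corner of the seat.

B is a door frame. The clear opening is 952 mm wide and 1952 mm high. Two 81 mm wide jambs, 84 mm deep, stand either side of the opening from the floor to the top of the opening. A 65 mm thick head sits across the top of both jambs, spanning the full outside width of the frame.

The door frame is on the floor beside the stool on its −y side.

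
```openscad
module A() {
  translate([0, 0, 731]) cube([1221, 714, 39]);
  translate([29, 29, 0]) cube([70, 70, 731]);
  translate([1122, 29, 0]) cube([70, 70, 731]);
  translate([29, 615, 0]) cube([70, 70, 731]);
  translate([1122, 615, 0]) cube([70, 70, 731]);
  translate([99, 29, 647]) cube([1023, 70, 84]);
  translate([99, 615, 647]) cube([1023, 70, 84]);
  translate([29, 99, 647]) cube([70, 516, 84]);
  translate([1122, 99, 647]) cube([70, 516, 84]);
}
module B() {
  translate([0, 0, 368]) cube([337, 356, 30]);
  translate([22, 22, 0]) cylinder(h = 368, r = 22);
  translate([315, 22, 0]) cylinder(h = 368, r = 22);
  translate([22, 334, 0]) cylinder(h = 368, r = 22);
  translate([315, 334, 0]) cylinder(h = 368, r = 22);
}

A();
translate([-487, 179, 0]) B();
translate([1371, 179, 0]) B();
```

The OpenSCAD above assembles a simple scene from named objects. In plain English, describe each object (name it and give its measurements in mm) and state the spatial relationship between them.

A is a table: top 1221 mm (x) × 714 mm (y), 39 mm thick, upper face at z = 770 mm, on four 70×70 mm square legs, each inset 29 mm from the nearest pair of top edges, running from z = 0 to the bottom of the top. Four apron rails, 70 mm thick and 84 mm tall, run between adjacent legs with their top edges flush with the underside of the top and their outer faces flush with the legs' outer faces.

B is a four-legged stool. The seat is 337×356 mm, 30 mm thick, top at z = 398 mm. It stands on four round legs, each 44 mm in diameter, from z = 0 to the seat underside, each leg's axis is inset half a diameter from the nearest pair of seat edges (so the leg's bounding box is flush with the corner).

Two stools sit around the table at the −x, +x sides.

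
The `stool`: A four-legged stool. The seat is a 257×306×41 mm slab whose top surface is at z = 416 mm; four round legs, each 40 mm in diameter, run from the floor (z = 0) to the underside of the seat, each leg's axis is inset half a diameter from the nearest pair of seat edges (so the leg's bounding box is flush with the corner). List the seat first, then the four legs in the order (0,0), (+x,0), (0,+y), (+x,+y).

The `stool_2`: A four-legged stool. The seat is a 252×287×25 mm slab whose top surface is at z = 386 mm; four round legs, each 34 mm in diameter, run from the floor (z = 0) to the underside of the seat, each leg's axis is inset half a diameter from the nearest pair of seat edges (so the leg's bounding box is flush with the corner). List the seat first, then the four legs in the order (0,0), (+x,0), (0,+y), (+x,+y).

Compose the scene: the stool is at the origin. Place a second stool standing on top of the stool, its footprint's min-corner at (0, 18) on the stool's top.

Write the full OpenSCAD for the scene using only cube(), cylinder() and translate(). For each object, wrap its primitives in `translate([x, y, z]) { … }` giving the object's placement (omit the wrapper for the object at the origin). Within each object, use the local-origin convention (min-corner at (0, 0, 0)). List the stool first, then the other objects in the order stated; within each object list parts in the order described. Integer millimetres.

translate([0, 0, 375]) cube([257, 306, 41]);
translate([20, 20, 0]) cylinder(h = 375, r = 20);
translate([237, 20, 0]) cylinder(h = 375, r = 20);
translate([20, 286, 0]) cylinder(h = 375, r = 20);
translate([237, 286, 0]) cylinder(h = 375, r = 20);
translate([0, 18, 416]) {
  translate([0, 0, 361]) cube([252, 287, 25]);
  translate([17, 17, 0]) cylinder(h = 361, r = 17);
  translate([235, 17, 0]) cylinder(h = 361, r = 17);
  translate([17, 270, 0]) cylinder(h = 361, r = 17);
  translate([235, 270, 0]) cylinder(h = 361, r = 17);
}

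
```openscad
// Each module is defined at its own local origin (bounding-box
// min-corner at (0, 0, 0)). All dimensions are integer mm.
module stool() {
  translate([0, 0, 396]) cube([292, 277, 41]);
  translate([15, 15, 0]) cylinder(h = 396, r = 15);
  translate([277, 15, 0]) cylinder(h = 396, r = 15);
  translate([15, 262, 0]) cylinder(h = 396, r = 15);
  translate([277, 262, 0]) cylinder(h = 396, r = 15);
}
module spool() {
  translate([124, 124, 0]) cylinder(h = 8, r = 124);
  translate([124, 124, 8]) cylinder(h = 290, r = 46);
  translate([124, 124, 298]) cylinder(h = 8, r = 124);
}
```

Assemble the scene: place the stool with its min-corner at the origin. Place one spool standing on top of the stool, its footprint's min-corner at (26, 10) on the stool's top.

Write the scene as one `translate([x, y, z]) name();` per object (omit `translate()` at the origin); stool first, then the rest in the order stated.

stool();
translate([26, 10, 437]) spool();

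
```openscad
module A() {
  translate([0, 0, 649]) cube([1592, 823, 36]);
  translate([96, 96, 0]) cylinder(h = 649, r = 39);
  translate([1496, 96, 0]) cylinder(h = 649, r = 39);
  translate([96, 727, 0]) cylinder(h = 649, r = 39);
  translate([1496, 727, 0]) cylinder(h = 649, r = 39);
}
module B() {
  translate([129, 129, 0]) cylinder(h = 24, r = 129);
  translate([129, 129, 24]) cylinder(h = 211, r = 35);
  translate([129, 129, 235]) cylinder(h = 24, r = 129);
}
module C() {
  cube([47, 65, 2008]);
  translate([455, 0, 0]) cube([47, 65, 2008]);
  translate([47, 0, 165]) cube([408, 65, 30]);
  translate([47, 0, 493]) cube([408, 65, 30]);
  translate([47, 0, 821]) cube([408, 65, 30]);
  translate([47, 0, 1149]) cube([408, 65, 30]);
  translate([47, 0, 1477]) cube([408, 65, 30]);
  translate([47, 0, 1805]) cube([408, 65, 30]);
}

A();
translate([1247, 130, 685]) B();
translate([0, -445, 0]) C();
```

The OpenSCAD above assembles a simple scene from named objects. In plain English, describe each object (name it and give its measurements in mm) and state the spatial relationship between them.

A is a table: top 1592 mm (x) × 823 mm (y), 36 mm thick, upper face at z = 685 mm, on four round legs of 78 mm diameter, each leg's bounding box inset 57 mm from the nearest pair of top edges, running from z = 0 to the bottom of the top.

B is a spool: two coaxial disc flanges of radius 129 mm and thickness 24 mm, joined by a core cylinder of radius 35 mm and height 211 mm. The lower flange rests on z = 0 and the three cylinders share a vertical axis.

C is a straight ladder. Two 47×65 mm vertical rails, 2008 mm tall, stand 502 mm apart (outside-to-outside) with their front faces coplanar on the −y side. 6 rungs, each 65 mm deep and 30 mm tall, span between the inner faces of the rails, front faces flush with the rails. The lowest rung's underside is at z = 165 mm and rungs are spaced 328 mm apart (underside to underside).

The spool is on top of the table. The ladder is on the floor beside the table on its −y side.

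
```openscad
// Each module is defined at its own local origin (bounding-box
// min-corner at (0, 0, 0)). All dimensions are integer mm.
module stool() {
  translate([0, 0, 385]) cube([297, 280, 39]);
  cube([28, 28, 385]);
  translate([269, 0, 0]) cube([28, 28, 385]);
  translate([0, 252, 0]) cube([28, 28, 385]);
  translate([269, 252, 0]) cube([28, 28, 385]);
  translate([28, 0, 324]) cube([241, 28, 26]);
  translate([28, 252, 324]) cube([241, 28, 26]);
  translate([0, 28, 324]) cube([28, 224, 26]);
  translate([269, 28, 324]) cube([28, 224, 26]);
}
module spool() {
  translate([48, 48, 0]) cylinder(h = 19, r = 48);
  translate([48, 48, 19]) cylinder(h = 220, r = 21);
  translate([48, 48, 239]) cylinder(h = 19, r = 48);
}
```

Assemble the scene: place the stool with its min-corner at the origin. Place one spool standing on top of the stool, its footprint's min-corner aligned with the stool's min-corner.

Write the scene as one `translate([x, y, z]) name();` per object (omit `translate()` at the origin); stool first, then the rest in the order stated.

stool();
translate([0, 0, 424]) spool();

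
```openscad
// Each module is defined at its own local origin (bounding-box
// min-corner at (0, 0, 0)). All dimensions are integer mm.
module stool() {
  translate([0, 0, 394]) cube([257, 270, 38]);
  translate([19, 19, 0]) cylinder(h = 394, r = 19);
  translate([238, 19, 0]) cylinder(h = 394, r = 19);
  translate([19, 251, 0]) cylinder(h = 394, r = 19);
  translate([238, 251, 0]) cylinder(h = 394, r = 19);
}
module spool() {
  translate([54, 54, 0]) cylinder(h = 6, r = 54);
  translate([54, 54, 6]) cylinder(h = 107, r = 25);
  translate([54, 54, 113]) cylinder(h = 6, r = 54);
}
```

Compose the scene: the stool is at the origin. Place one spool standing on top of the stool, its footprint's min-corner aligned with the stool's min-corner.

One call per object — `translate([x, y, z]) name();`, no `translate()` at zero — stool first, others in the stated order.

stool();
translate([0, 0, 432]) spool();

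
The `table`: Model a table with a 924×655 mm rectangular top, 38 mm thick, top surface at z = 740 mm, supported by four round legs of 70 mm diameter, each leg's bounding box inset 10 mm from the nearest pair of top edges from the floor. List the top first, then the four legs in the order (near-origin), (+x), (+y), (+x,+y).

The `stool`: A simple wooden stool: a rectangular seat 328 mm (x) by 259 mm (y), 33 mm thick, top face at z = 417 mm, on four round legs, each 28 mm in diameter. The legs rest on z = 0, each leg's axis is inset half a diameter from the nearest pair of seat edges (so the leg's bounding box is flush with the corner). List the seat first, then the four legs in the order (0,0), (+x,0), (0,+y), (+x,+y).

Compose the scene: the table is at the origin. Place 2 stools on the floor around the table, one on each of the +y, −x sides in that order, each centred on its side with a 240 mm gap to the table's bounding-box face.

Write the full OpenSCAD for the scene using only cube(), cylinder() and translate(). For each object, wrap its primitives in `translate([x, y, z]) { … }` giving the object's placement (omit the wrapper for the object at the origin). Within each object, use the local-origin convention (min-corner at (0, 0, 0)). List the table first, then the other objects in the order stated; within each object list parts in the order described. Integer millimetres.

translate([0, 0, 702]) cube([924, 655, 38]);
translate([45, 45, 0]) cylinder(h = 702, r = 35);
translate([879, 45, 0]) cylinder(h = 702, r = 35);
translate([45, 610, 0]) cylinder(h = 702, r = 35);
translate([879, 610, 0]) cylinder(h = 702, r = 35);
translate([298, 895, 0]) {
  translate([0, 0, 384]) cube([328, 259, 33]);
  translate([14, 14, 0]) cylinder(h = 384, r = 14);
  translate([314, 14, 0]) cylinder(h = 384, r = 14);
  translate([14, 245, 0]) cylinder(h = 384, r = 14);
  translate([314, 245, 0]) cylinder(h = 384, r = 14);
}
translate([-568, 198, 0]) {
  translate([0, 0, 384]) cube([328, 259, 33]);
  translate([14, 14, 0]) cylinder(h = 384, r = 14);
  translate([314, 14, 0]) cylinder(h = 384, r = 14);
  translate([14, 245, 0]) cylinder(h = 384, r = 14);
  translate([314, 245, 0]) cylinder(h = 384, r = 14);
}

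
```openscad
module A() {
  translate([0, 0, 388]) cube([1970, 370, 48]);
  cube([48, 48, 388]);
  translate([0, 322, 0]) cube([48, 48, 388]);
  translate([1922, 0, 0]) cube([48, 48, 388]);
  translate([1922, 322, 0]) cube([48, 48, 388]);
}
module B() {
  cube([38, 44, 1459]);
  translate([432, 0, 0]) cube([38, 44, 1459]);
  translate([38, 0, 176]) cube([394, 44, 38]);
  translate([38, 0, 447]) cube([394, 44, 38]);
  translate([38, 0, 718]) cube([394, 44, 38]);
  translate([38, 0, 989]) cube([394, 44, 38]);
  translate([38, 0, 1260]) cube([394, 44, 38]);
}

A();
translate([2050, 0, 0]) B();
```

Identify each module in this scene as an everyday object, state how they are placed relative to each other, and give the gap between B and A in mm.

The ladder's nearest face is 80 mm from the bench's +x face.

A is a bench. B is a ladder. The ladder is on the floor beside the bench on its +x side. The gap between the ladder and the bench is 80 mm.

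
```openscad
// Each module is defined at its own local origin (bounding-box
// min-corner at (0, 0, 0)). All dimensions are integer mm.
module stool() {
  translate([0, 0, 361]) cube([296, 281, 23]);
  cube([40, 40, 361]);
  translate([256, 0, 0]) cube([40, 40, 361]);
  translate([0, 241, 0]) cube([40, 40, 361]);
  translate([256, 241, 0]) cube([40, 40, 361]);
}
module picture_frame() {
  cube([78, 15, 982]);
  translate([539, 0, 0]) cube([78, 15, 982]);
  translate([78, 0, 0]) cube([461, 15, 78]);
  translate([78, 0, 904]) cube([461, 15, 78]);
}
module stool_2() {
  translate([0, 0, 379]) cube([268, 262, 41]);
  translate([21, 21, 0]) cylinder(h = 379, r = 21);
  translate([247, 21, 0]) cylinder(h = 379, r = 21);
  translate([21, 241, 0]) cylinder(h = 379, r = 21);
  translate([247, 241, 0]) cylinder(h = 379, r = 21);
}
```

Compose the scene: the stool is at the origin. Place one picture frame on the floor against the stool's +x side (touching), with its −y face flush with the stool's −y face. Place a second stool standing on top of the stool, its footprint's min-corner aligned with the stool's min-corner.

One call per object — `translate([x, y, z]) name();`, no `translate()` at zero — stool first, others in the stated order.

stool();
translate([296, 0, 0]) picture_frame();
translate([0, 0, 384]) stool_2();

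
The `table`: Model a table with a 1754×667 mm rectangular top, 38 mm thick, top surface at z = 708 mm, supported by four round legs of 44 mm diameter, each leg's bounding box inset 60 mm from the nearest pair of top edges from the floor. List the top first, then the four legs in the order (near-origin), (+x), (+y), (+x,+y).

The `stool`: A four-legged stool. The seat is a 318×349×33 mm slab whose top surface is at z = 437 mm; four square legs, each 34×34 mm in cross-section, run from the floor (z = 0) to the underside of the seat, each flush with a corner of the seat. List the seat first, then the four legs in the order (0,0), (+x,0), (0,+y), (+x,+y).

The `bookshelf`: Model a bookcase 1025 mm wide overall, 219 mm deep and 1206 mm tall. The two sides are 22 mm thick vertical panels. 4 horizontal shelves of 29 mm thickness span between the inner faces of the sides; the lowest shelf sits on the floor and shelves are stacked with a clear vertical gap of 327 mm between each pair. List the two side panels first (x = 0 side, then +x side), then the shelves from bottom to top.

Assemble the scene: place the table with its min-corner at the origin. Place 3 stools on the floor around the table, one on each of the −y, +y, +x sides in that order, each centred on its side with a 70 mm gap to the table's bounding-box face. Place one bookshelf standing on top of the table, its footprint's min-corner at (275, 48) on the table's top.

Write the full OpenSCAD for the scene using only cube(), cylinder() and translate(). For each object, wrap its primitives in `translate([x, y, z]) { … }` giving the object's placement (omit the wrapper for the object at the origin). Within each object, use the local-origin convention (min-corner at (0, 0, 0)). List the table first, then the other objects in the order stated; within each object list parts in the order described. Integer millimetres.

translate([0, 0, 670]) cube([1754, 667, 38]);
translate([82, 82, 0]) cylinder(h = 670, r = 22);
translate([1672, 82, 0]) cylinder(h = 670, r = 22);
translate([82, 585, 0]) cylinder(h = 670, r = 22);
translate([1672, 585, 0]) cylinder(h = 670, r = 22);
translate([718, -419, 0]) {
  translate([0, 0, 404]) cube([318, 349, 33]);
  cube([34, 34, 404]);
  translate([284, 0, 0]) cube([34, 34, 404]);
  translate([0, 315, 0]) cube([34, 34, 404]);
  translate([284, 315, 0]) cube([34, 34, 404]);
}
translate([718, 737, 0]) {
  translate([0, 0, 404]) cube([318, 349, 33]);
  cube([34, 34, 404]);
  translate([284, 0, 0]) cube([34, 34, 404]);
  translate([0, 315, 0]) cube([34, 34, 404]);
  translate([284, 315, 0]) cube([34, 34, 404]);
}
translate([1824, 159, 0]) {
  translate([0, 0, 404]) cube([318, 349, 33]);
  cube([34, 34, 404]);
  translate([284, 0, 0]) cube([34, 34, 404]);
  translate([0, 315, 0]) cube([34, 34, 404]);
  translate([284, 315, 0]) cube([34, 34, 404]);
}
translate([275, 48, 708]) {
  cube([22, 219, 1206]);
  translate([1003, 0, 0]) cube([22, 219, 1206]);
  translate([22, 0, 0]) cube([981, 219, 29]);
  translate([22, 0, 356]) cube([981, 219, 29]);
  translate([22, 0, 712]) cube([981, 219, 29]);
  translate([22, 0, 1068]) cube([981, 219, 29]);
}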